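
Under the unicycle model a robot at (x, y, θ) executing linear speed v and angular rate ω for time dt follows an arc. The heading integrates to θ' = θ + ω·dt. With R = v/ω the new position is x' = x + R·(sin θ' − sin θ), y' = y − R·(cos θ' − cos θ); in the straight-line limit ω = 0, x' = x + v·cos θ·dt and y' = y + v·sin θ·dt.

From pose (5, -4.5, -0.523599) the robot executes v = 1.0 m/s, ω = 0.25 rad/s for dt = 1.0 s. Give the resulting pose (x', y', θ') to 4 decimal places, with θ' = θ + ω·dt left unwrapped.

(5.9192, -4.8871, -0.2736)

θ' = -0.5236 + 0.25·1.0 = -0.2736
R = v/ω = 1.0/0.25 = 4.0000
x' = 5 + 4.0000·(sin -0.2736 − sin -0.5236) = 5.9192
y' = -4.5 − 4.0000·(cos -0.2736 − cos -0.5236) = -4.8871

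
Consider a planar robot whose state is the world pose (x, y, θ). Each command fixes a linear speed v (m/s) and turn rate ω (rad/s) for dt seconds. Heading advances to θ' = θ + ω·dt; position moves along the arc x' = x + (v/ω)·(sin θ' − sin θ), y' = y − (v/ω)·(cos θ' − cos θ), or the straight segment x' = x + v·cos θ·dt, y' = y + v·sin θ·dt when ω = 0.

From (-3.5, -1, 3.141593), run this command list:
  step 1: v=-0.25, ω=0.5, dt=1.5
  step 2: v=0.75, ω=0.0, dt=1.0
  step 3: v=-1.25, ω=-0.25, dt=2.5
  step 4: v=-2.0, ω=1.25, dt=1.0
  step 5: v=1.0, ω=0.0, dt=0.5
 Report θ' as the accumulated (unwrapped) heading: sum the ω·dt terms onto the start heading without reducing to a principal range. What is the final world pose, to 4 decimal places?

step 1: θ'=3.8916 (R=-0.5000) → pose (-3.1592, -0.8658, 3.8916)
step 2: θ'=3.8916 (straight) → pose (-3.7079, -1.3771, 3.8916)
step 3: θ'=3.2666 (R=5.0000) → pose (-0.9231, -0.0745, 3.2666)
step 4: θ'=4.5166 (R=-1.6000) → pose (0.4468, 1.2017, 4.5166)
step 5: θ'=4.5166 (straight) → pose (0.3495, 0.7113, 4.5166)

(0.3495, 0.7113, 4.5166)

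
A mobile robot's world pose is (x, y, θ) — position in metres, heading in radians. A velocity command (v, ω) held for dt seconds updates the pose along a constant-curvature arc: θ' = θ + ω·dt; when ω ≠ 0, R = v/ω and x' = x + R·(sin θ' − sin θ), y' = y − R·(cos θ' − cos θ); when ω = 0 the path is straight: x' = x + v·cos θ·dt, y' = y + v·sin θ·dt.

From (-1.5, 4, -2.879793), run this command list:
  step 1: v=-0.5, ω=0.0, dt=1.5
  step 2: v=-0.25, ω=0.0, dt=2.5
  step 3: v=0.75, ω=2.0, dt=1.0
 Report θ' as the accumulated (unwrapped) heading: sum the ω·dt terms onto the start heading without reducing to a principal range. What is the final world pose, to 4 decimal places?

(-0.3638, 3.7547, -0.8798)

step 1: θ'=-2.8798 (straight) → pose (-0.7756, 4.1941, -2.8798)
step 2: θ'=-2.8798 (straight) → pose (-0.1719, 4.3559, -2.8798)
step 3: θ'=-0.8798 (R=0.3750) → pose (-0.3638, 3.7547, -0.8798)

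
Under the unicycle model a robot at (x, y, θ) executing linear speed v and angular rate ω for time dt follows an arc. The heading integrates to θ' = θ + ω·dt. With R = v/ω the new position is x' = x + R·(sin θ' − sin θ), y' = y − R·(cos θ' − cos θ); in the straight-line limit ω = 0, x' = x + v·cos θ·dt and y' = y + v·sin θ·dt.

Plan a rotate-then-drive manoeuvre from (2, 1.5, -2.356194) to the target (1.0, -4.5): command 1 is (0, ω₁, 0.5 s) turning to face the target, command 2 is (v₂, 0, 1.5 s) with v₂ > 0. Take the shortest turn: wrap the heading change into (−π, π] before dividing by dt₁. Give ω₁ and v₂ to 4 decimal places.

ω₁ = 1.2405, v₂ = 4.0552

heading to target = atan2(-4.5−1.5, 1−2) = -1.7359
Δθ = wrap(-1.7359 − -2.3562) = 0.6202; ω₁ = Δθ/dt₁ = 1.2405
distance = √((1−2)² + (-4.5−1.5)²) = 6.0828; v₂ = distance/dt₂ = 4.0552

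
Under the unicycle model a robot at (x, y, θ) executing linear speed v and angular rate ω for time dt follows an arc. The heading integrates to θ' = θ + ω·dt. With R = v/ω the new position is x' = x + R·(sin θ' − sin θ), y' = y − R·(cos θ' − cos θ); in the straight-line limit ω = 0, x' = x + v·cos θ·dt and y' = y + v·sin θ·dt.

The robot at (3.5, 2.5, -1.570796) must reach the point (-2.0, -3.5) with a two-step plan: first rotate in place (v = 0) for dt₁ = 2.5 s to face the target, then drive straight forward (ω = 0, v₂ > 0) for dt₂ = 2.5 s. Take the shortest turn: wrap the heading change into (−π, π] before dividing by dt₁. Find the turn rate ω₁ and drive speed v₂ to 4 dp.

heading to target = atan2(-3.5−2.5, -2−3.5) = -2.3127
Δθ = wrap(-2.3127 − -1.5708) = -0.7419; ω₁ = Δθ/dt₁ = -0.2968
distance = √((-2−3.5)² + (-3.5−2.5)²) = 8.1394; v₂ = distance/dt₂ = 3.2558

ω₁ = -0.2968, v₂ = 3.2558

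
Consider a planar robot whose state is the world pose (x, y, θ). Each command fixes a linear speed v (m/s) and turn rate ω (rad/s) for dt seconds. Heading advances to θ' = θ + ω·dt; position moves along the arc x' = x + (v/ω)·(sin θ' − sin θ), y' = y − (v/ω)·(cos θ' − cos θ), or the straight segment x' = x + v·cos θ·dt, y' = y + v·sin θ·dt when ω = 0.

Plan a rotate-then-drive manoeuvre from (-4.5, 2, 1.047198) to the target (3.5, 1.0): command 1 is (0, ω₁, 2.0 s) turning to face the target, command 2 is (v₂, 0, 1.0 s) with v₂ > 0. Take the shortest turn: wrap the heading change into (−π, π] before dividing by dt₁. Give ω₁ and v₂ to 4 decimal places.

ω₁ = -0.5858, v₂ = 8.0623

heading to target = atan2(1−2, 3.5−-4.5) = -0.1244
Δθ = wrap(-0.1244 − 1.0472) = -1.1716; ω₁ = Δθ/dt₁ = -0.5858
distance = √((3.5−-4.5)² + (1−2)²) = 8.0623; v₂ = distance/dt₂ = 8.0623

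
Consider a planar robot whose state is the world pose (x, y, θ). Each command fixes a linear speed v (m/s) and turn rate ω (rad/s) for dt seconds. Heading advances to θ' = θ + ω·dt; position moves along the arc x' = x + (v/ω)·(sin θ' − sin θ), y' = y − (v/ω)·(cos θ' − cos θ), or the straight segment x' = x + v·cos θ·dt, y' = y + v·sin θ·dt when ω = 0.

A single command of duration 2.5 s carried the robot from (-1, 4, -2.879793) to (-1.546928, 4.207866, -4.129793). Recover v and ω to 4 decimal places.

v = 0.2500, ω = -0.5000

Δθ = -4.129793 − -2.879793 = -1.250000
ω = Δθ/dt = -1.250000/2.5 = -0.5000
R = Δx/(sin θ' − sin θ) = -0.5000
v = R·ω = -0.5000·-0.5000 = 0.2500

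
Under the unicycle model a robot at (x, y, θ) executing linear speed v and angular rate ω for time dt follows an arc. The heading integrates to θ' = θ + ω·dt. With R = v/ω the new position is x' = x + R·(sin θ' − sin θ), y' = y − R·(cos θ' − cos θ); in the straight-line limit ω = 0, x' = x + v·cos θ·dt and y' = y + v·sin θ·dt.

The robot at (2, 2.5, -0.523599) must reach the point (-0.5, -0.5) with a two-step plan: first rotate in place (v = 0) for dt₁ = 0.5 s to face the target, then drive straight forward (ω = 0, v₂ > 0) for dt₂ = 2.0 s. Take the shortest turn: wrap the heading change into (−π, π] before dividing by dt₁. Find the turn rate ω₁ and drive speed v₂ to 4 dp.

heading to target = atan2(-0.5−2.5, -0.5−2) = -2.2655
Δθ = wrap(-2.2655 − -0.5236) = -1.7419; ω₁ = Δθ/dt₁ = -3.4839
distance = √((-0.5−2)² + (-0.5−2.5)²) = 3.9051; v₂ = distance/dt₂ = 1.9526

ω₁ = -3.4839, v₂ = 1.9526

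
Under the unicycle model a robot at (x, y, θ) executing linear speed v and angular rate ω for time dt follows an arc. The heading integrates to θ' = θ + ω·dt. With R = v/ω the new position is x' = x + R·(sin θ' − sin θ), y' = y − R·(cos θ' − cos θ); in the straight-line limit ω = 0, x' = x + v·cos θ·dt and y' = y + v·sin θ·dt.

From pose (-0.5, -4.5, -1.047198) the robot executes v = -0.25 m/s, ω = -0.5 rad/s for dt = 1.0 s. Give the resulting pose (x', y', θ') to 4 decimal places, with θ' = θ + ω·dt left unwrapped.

(-0.5668, -4.2618, -1.5472)

θ' = -1.0472 + -0.5·1.0 = -1.5472
R = v/ω = -0.25/-0.5 = 0.5000
x' = -0.5 + 0.5000·(sin -1.5472 − sin -1.0472) = -0.5668
y' = -4.5 − 0.5000·(cos -1.5472 − cos -1.0472) = -4.2618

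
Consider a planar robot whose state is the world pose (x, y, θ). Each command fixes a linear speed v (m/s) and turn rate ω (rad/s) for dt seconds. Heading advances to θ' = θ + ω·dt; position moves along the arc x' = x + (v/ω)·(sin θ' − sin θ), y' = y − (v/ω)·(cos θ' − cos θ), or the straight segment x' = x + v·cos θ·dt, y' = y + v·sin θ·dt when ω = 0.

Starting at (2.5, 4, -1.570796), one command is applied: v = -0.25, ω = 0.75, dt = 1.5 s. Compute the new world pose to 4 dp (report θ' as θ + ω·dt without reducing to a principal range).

θ' = -1.5708 + 0.75·1.5 = -0.4458
R = v/ω = -0.25/0.75 = -0.3333
x' = 2.5 + -0.3333·(sin -0.4458 − sin -1.5708) = 2.3104
y' = 4 − -0.3333·(cos -0.4458 − cos -1.5708) = 4.3008

(2.3104, 4.3008, -0.4458)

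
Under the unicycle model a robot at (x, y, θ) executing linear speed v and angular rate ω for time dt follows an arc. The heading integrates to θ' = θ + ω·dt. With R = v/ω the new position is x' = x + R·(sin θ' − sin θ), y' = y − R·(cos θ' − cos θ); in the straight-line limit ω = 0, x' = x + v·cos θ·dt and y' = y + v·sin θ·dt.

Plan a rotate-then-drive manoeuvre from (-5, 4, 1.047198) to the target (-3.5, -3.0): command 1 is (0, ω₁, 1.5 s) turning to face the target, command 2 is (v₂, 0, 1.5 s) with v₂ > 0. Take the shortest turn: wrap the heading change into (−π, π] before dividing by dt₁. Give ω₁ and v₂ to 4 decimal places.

ω₁ = -1.6046, v₂ = 4.7726

heading to target = atan2(-3−4, -3.5−-5) = -1.3597
Δθ = wrap(-1.3597 − 1.0472) = -2.4069; ω₁ = Δθ/dt₁ = -1.6046
distance = √((-3.5−-5)² + (-3−4)²) = 7.1589; v₂ = distance/dt₂ = 4.7726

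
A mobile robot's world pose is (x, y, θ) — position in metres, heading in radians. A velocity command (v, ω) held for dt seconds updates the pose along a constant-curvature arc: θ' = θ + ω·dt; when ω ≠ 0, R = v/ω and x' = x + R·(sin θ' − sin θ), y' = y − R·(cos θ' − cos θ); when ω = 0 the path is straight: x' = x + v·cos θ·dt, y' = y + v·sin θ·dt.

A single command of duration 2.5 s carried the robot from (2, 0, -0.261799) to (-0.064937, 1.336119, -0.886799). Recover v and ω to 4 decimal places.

Δθ = -0.886799 − -0.261799 = -0.625000
ω = Δθ/dt = -0.625000/2.5 = -0.2500
R = Δx/(sin θ' − sin θ) = 4.0000
v = R·ω = 4.0000·-0.2500 = -1.0000

v = -1.0000, ω = -0.2500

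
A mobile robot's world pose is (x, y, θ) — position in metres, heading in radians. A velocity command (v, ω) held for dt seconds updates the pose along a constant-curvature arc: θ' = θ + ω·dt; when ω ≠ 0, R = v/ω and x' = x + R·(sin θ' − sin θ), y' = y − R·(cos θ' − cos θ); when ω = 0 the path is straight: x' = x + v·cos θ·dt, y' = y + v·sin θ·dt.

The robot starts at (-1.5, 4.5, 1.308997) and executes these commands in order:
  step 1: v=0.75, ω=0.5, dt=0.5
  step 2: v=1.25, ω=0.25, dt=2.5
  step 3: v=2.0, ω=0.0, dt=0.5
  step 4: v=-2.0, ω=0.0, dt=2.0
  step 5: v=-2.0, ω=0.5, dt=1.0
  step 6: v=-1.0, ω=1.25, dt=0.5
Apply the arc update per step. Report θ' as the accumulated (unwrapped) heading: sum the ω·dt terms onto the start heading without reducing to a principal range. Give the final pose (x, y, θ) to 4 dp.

(1.3577, 3.9959, 3.3090)

step 1: θ'=1.5590 (R=1.5000) → pose (-1.4490, 4.8705, 1.5590)
step 2: θ'=2.1840 (R=5.0000) → pose (-2.3596, 7.8070, 2.1840)
step 3: θ'=2.1840 (straight) → pose (-2.9351, 8.6248, 2.1840)
step 4: θ'=2.1840 (straight) → pose (-0.6331, 5.3535, 2.1840)
step 5: θ'=2.6840 (R=-4.0000) → pose (0.8709, 4.0670, 2.6840)
step 6: θ'=3.3090 (R=-0.8000) → pose (1.3577, 3.9959, 3.3090)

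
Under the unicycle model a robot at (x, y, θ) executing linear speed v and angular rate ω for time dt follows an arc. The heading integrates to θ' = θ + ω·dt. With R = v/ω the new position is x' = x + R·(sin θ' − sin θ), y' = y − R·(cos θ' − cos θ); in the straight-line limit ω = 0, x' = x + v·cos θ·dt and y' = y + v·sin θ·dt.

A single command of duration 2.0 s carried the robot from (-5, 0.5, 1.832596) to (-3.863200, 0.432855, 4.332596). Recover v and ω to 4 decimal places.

v = -0.7500, ω = 1.2500

Δθ = 4.332596 − 1.832596 = 2.500000
ω = Δθ/dt = 2.500000/2.0 = 1.2500
R = Δx/(sin θ' − sin θ) = -0.6000
v = R·ω = -0.6000·1.2500 = -0.7500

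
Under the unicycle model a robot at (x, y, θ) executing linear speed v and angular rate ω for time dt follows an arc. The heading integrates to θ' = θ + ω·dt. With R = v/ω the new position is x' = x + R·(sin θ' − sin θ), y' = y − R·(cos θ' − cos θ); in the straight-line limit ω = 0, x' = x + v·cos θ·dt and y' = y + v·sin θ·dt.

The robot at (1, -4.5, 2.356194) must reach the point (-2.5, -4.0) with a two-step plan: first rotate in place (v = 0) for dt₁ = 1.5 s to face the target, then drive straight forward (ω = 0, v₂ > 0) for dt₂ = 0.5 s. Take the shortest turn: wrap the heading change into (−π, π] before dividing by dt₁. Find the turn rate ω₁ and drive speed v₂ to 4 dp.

ω₁ = 0.4290, v₂ = 7.0711

heading to target = atan2(-4−-4.5, -2.5−1) = 2.9997
Δθ = wrap(2.9997 − 2.3562) = 0.6435; ω₁ = Δθ/dt₁ = 0.4290
distance = √((-2.5−1)² + (-4−-4.5)²) = 3.5355; v₂ = distance/dt₂ = 7.0711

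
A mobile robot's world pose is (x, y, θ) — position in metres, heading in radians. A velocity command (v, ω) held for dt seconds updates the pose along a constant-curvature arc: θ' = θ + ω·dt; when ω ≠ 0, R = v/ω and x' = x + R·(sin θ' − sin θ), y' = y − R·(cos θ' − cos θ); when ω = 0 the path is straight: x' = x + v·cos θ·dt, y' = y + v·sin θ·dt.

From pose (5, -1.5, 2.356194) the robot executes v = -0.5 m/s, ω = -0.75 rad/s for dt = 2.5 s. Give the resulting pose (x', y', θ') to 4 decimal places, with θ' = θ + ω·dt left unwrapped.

θ' = 2.3562 + -0.75·2.5 = 0.4812
R = v/ω = -0.5/-0.75 = 0.6667
x' = 5 + 0.6667·(sin 0.4812 − sin 2.3562) = 4.8372
y' = -1.5 − 0.6667·(cos 0.4812 − cos 2.3562) = -2.5624

(4.8372, -2.5624, 0.4812)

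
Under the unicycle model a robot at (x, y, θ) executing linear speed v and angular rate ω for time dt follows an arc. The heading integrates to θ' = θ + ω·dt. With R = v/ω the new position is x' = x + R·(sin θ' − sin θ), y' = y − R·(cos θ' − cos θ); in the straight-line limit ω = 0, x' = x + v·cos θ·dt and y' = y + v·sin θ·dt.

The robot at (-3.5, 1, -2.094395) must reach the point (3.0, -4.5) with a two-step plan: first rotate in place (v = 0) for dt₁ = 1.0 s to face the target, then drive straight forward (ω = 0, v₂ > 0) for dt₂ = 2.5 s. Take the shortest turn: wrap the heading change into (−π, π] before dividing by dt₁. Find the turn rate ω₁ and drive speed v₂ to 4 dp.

heading to target = atan2(-4.5−1, 3−-3.5) = -0.7023
Δθ = wrap(-0.7023 − -2.0944) = 1.3921; ω₁ = Δθ/dt₁ = 1.3921
distance = √((3−-3.5)² + (-4.5−1)²) = 8.5147; v₂ = distance/dt₂ = 3.4059

ω₁ = 1.3921, v₂ = 3.4059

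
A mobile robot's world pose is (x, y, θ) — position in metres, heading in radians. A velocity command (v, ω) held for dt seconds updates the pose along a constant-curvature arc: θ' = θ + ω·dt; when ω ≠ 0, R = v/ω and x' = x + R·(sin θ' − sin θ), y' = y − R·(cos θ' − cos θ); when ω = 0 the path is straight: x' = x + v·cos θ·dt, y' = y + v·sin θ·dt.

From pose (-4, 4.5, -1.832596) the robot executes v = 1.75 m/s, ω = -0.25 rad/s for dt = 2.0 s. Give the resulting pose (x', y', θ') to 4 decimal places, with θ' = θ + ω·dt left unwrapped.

(-5.6963, 1.4802, -2.3326)

θ' = -1.8326 + -0.25·2.0 = -2.3326
R = v/ω = 1.75/-0.25 = -7.0000
x' = -4 + -7.0000·(sin -2.3326 − sin -1.8326) = -5.6963
y' = 4.5 − -7.0000·(cos -2.3326 − cos -1.8326) = 1.4802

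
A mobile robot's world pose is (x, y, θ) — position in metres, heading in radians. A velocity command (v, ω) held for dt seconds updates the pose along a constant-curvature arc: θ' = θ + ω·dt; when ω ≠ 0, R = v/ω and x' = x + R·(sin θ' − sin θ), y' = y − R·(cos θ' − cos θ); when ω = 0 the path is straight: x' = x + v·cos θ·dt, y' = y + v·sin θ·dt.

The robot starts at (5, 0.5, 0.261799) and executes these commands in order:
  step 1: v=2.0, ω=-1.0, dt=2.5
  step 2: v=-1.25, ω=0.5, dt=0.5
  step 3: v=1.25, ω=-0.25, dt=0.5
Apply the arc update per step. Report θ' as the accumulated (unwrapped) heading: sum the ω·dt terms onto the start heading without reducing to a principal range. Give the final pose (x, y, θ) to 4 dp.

(7.1219, -2.6899, -2.1132)

step 1: θ'=-2.2382 (R=-2.0000) → pose (7.0885, -2.6698, -2.2382)
step 2: θ'=-1.9882 (R=-2.5000) → pose (7.4103, -2.1359, -1.9882)
step 3: θ'=-2.1132 (R=-5.0000) → pose (7.1219, -2.6899, -2.1132)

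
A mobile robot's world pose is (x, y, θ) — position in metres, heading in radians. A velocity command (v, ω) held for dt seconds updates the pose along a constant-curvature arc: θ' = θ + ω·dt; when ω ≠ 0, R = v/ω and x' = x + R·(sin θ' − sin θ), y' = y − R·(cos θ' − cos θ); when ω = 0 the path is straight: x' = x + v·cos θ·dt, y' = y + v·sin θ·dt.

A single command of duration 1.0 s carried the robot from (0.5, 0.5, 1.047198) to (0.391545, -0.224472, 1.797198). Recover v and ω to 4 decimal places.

v = -0.7500, ω = 0.7500

Δθ = 1.797198 − 1.047198 = 0.750000
ω = Δθ/dt = 0.750000/1.0 = 0.7500
R = −Δy/(cos θ' − cos θ) = -1.0000
v = R·ω = -1.0000·0.7500 = -0.7500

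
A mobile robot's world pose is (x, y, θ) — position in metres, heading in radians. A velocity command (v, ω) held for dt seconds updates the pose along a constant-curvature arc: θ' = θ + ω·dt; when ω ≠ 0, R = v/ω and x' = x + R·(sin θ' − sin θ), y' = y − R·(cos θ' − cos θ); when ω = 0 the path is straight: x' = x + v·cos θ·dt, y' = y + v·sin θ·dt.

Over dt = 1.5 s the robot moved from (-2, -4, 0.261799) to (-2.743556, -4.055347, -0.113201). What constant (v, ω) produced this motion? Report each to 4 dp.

v = -0.5000, ω = -0.2500

Δθ = -0.113201 − 0.261799 = -0.375000
ω = Δθ/dt = -0.375000/1.5 = -0.2500
R = Δx/(sin θ' − sin θ) = 2.0000
v = R·ω = 2.0000·-0.2500 = -0.5000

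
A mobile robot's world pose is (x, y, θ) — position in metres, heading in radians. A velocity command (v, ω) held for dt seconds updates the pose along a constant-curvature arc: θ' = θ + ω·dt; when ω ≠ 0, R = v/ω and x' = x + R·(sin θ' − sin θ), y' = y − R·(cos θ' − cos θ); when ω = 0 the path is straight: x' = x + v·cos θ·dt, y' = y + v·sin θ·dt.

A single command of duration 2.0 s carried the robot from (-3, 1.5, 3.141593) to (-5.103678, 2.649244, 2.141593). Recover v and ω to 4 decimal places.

v = 1.2500, ω = -0.5000

Δθ = 2.141593 − 3.141593 = -1.000000
ω = Δθ/dt = -1.000000/2.0 = -0.5000
R = Δx/(sin θ' − sin θ) = -2.5000
v = R·ω = -2.5000·-0.5000 = 1.2500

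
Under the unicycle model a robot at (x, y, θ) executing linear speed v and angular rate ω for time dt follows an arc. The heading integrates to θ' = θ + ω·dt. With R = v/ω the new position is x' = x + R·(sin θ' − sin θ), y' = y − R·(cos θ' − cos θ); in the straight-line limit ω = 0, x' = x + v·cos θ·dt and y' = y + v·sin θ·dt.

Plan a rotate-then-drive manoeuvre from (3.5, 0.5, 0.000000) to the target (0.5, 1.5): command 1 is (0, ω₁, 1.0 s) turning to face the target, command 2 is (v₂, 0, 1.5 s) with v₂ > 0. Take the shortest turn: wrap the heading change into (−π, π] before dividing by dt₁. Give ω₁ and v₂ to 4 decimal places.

ω₁ = 2.8198, v₂ = 2.1082

heading to target = atan2(1.5−0.5, 0.5−3.5) = 2.8198
Δθ = wrap(2.8198 − 0.0000) = 2.8198; ω₁ = Δθ/dt₁ = 2.8198
distance = √((0.5−3.5)² + (1.5−0.5)²) = 3.1623; v₂ = distance/dt₂ = 2.1082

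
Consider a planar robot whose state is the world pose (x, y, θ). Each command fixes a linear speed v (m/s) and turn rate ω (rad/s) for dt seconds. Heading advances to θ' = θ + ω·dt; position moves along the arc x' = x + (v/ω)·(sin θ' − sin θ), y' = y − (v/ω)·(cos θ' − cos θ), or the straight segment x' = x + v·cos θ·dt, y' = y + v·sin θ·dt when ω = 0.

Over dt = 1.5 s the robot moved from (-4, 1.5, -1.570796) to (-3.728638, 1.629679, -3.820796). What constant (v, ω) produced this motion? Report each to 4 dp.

Δθ = -3.820796 − -1.570796 = -2.250000
ω = Δθ/dt = -2.250000/1.5 = -1.5000
R = Δx/(sin θ' − sin θ) = 0.1667
v = R·ω = 0.1667·-1.5000 = -0.2500

v = -0.2500, ω = -1.5000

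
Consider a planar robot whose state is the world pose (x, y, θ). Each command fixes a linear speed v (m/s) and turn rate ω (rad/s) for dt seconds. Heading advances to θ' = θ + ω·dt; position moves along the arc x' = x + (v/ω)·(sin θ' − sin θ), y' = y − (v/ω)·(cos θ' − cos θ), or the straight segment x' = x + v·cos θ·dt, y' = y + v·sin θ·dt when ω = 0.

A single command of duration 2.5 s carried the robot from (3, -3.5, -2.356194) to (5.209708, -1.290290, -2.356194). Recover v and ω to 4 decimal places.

v = -1.2500, ω = 0.0000

Δθ = -2.356194 − -2.356194 = 0.000000
ω = Δθ/dt = 0.000000/2.5 = 0.0000
ω = 0 → v = (Δx·cos θ + Δy·sin θ)/dt = -1.2500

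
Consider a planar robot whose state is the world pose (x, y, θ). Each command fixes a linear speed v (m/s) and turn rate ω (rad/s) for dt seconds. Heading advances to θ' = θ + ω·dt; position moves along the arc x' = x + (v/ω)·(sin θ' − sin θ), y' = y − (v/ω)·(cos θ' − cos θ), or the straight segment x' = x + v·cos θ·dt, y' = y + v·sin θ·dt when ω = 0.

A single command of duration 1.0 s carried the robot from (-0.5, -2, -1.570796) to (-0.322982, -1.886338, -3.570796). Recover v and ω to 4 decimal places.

Δθ = -3.570796 − -1.570796 = -2.000000
ω = Δθ/dt = -2.000000/1.0 = -2.0000
R = Δx/(sin θ' − sin θ) = 0.1250
v = R·ω = 0.1250·-2.0000 = -0.2500

v = -0.2500, ω = -2.0000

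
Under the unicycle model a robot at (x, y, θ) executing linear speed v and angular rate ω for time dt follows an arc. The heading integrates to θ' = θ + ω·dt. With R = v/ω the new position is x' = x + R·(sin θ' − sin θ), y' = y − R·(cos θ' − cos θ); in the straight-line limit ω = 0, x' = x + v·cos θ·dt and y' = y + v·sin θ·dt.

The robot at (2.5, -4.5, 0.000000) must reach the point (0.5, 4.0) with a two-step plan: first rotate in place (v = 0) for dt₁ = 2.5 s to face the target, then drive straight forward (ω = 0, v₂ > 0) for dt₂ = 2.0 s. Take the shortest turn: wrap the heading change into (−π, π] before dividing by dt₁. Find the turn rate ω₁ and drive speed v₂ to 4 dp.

heading to target = atan2(4−-4.5, 0.5−2.5) = 1.8019
Δθ = wrap(1.8019 − 0.0000) = 1.8019; ω₁ = Δθ/dt₁ = 0.7208
distance = √((0.5−2.5)² + (4−-4.5)²) = 8.7321; v₂ = distance/dt₂ = 4.3661

ω₁ = 0.7208, v₂ = 4.3661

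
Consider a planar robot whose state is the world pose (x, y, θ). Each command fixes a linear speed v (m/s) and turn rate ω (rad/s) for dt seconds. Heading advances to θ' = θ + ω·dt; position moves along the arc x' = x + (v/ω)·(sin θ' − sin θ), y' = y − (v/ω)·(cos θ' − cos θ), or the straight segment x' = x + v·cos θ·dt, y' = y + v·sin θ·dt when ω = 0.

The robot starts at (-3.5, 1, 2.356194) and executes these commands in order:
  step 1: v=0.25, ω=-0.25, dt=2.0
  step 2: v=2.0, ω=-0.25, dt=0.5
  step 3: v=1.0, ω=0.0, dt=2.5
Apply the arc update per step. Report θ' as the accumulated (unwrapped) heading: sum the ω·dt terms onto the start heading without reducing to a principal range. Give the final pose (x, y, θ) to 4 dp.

(-4.3726, 4.8681, 1.7312)

step 1: θ'=1.8562 (R=-1.0000) → pose (-3.7524, 1.4256, 1.8562)
step 2: θ'=1.7312 (R=-8.0000) → pose (-3.9734, 2.4002, 1.7312)
step 3: θ'=1.7312 (straight) → pose (-4.3726, 4.8681, 1.7312)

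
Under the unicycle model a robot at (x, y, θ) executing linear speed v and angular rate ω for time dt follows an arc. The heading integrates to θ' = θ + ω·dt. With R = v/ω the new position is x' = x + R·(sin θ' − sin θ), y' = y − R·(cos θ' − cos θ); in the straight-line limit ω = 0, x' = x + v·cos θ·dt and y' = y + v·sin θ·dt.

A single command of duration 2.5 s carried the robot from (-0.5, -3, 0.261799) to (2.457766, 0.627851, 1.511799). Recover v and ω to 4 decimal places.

Δθ = 1.511799 − 0.261799 = 1.250000
ω = Δθ/dt = 1.250000/2.5 = 0.5000
R = −Δy/(cos θ' − cos θ) = 4.0000
v = R·ω = 4.0000·0.5000 = 2.0000

v = 2.0000, ω = 0.5000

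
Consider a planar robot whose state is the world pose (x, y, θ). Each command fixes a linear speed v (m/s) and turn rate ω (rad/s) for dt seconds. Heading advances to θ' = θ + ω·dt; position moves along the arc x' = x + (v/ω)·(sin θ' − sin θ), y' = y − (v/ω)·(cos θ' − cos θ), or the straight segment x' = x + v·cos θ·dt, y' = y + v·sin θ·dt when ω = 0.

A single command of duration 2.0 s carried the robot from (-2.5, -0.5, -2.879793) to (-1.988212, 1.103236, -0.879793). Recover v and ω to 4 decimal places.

v = -1.0000, ω = 1.0000

Δθ = -0.879793 − -2.879793 = 2.000000
ω = Δθ/dt = 2.000000/2.0 = 1.0000
R = −Δy/(cos θ' − cos θ) = -1.0000
v = R·ω = -1.0000·1.0000 = -1.0000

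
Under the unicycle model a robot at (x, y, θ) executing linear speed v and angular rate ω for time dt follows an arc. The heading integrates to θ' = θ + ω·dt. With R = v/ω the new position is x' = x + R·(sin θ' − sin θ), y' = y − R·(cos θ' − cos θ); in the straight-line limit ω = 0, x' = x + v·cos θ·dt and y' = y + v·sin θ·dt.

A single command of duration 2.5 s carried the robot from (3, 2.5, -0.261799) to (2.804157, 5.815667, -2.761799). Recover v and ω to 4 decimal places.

Δθ = -2.761799 − -0.261799 = -2.500000
ω = Δθ/dt = -2.500000/2.5 = -1.0000
R = −Δy/(cos θ' − cos θ) = 1.7500
v = R·ω = 1.7500·-1.0000 = -1.7500

v = -1.7500, ω = -1.0000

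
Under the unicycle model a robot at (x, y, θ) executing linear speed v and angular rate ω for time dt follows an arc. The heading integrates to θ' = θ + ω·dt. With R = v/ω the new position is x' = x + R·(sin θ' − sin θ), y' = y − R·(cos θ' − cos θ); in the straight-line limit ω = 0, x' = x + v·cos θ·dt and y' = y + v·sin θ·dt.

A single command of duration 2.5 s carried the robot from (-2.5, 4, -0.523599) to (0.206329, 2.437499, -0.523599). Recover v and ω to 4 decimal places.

Δθ = -0.523599 − -0.523599 = 0.000000
ω = Δθ/dt = 0.000000/2.5 = 0.0000
ω = 0 → v = (Δx·cos θ + Δy·sin θ)/dt = 1.2500

v = 1.2500, ω = 0.0000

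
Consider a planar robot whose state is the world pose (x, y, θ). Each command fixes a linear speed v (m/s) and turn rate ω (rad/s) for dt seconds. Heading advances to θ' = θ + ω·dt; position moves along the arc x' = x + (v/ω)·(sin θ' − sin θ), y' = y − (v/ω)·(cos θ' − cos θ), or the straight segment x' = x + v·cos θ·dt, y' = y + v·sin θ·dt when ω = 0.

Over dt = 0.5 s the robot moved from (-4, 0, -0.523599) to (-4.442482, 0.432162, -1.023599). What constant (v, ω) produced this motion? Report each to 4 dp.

Δθ = -1.023599 − -0.523599 = -0.500000
ω = Δθ/dt = -0.500000/0.5 = -1.0000
R = Δx/(sin θ' − sin θ) = 1.2500
v = R·ω = 1.2500·-1.0000 = -1.2500

v = -1.2500, ω = -1.0000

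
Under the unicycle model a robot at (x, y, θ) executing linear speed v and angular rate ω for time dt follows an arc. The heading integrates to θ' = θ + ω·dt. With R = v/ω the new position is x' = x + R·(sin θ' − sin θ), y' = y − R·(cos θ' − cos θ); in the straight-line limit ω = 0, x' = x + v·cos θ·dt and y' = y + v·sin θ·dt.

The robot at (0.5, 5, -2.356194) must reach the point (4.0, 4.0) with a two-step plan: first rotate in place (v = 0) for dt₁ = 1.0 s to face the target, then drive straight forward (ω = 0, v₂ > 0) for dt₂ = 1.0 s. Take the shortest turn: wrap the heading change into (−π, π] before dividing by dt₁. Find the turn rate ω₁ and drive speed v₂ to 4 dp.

ω₁ = 2.0779, v₂ = 3.6401

heading to target = atan2(4−5, 4−0.5) = -0.2783
Δθ = wrap(-0.2783 − -2.3562) = 2.0779; ω₁ = Δθ/dt₁ = 2.0779
distance = √((4−0.5)² + (4−5)²) = 3.6401; v₂ = distance/dt₂ = 3.6401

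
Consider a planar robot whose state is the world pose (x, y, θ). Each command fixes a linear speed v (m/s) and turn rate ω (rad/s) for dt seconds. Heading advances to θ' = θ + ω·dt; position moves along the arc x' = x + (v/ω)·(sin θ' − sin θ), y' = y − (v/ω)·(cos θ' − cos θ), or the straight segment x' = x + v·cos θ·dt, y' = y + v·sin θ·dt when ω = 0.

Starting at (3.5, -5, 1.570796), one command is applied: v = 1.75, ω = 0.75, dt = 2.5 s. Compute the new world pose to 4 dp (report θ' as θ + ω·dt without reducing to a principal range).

(0.4678, -2.7738, 3.4458)

θ' = 1.5708 + 0.75·2.5 = 3.4458
R = v/ω = 1.75/0.75 = 2.3333
x' = 3.5 + 2.3333·(sin 3.4458 − sin 1.5708) = 0.4678
y' = -5 − 2.3333·(cos 3.4458 − cos 1.5708) = -2.7738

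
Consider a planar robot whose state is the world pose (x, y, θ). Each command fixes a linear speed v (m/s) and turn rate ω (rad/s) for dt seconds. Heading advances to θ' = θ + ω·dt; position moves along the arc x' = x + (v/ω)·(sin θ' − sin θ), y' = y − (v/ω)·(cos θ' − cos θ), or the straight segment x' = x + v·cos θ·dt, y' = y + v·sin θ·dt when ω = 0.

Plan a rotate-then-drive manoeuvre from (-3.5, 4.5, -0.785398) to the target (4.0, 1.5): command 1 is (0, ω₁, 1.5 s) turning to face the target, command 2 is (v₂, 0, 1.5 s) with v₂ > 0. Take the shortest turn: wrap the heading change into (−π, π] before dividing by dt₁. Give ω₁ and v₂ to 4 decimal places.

ω₁ = 0.2699, v₂ = 5.3852

heading to target = atan2(1.5−4.5, 4−-3.5) = -0.3805
Δθ = wrap(-0.3805 − -0.7854) = 0.4049; ω₁ = Δθ/dt₁ = 0.2699
distance = √((4−-3.5)² + (1.5−4.5)²) = 8.0777; v₂ = distance/dt₂ = 5.3852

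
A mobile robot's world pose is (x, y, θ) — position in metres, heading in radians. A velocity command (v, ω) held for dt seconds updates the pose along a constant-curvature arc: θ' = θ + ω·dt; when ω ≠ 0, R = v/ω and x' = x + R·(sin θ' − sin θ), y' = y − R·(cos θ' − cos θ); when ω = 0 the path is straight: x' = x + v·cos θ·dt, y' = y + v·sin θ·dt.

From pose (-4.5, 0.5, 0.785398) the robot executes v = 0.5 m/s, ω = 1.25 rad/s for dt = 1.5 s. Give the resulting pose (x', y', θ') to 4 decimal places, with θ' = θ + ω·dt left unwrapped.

(-4.5977, 1.1374, 2.6604)

θ' = 0.7854 + 1.25·1.5 = 2.6604
R = v/ω = 0.5/1.25 = 0.4000
x' = -4.5 + 0.4000·(sin 2.6604 − sin 0.7854) = -4.5977
y' = 0.5 − 0.4000·(cos 2.6604 − cos 0.7854) = 1.1374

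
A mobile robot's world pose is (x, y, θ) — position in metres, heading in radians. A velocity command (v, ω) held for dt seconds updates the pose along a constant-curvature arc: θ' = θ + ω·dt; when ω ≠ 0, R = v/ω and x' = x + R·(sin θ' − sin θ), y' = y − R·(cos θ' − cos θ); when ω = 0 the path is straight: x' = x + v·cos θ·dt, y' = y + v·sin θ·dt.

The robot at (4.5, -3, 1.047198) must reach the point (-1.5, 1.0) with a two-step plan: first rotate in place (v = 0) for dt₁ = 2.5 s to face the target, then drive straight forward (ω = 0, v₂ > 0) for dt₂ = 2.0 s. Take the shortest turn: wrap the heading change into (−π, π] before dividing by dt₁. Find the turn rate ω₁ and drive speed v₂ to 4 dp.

ω₁ = 0.6026, v₂ = 3.6056

heading to target = atan2(1−-3, -1.5−4.5) = 2.5536
Δθ = wrap(2.5536 − 1.0472) = 1.5064; ω₁ = Δθ/dt₁ = 0.6026
distance = √((-1.5−4.5)² + (1−-3)²) = 7.2111; v₂ = distance/dt₂ = 3.6056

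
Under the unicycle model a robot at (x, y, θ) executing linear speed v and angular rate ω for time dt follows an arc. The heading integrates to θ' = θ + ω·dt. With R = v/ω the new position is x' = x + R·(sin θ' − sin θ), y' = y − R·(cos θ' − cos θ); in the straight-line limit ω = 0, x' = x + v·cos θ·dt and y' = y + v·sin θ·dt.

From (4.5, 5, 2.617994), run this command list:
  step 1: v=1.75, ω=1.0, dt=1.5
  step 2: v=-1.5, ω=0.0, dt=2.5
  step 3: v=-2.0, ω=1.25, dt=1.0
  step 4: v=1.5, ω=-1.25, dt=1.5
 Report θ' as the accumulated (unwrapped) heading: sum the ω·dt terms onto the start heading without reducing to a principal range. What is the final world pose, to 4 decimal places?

step 1: θ'=4.1180 (R=1.7500) → pose (2.1751, 4.4645, 4.1180)
step 2: θ'=4.1180 (straight) → pose (4.2752, 7.5713, 4.1180)
step 3: θ'=5.3680 (R=-1.6000) → pose (4.2179, 9.4427, 5.3680)
step 4: θ'=3.4930 (R=-1.2000) → pose (3.6797, 7.5845, 3.4930)

(3.6797, 7.5845, 3.4930)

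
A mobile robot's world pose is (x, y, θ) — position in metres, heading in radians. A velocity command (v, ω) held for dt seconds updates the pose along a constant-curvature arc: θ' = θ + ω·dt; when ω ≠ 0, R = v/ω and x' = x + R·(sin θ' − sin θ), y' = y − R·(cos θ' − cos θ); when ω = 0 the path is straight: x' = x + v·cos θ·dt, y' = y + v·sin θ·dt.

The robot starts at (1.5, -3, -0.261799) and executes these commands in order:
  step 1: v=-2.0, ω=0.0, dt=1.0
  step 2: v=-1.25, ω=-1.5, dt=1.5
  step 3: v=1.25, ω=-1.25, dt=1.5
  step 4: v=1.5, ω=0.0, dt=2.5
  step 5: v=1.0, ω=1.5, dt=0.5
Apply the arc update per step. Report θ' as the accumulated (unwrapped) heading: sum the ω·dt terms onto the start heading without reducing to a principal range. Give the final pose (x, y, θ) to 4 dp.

step 1: θ'=-0.2618 (straight) → pose (-0.4319, -2.4824, -0.2618)
step 2: θ'=-2.5118 (R=0.8333) → pose (-0.7070, -1.0040, -2.5118)
step 3: θ'=-4.3868 (R=-1.0000) → pose (-2.2434, -0.5157, -4.3868)
step 4: θ'=-4.3868 (straight) → pose (-3.4429, 3.0373, -4.3868)
step 5: θ'=-3.6368 (R=0.6667) → pose (-3.7578, 3.4106, -3.6368)

(-3.7578, 3.4106, -3.6368)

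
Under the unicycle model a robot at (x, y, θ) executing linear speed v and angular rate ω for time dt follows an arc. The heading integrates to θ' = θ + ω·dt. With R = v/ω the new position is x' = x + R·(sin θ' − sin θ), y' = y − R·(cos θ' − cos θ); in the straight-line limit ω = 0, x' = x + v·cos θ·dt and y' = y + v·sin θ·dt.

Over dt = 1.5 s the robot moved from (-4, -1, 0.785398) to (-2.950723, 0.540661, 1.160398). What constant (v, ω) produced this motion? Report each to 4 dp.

v = 1.2500, ω = 0.2500

Δθ = 1.160398 − 0.785398 = 0.375000
ω = Δθ/dt = 0.375000/1.5 = 0.2500
R = −Δy/(cos θ' − cos θ) = 5.0000
v = R·ω = 5.0000·0.2500 = 1.2500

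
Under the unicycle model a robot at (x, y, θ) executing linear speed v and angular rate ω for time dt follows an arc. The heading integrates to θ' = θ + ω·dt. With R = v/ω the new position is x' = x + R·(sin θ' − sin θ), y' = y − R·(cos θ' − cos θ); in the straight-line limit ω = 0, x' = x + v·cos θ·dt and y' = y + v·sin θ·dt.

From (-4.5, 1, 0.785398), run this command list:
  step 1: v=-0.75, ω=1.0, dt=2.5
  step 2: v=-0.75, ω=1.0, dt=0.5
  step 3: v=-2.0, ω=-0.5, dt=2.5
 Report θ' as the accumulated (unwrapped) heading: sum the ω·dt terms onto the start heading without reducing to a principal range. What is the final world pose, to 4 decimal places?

step 1: θ'=3.2854 (R=-0.7500) → pose (-3.8622, -0.2726, 3.2854)
step 2: θ'=3.7854 (R=-0.7500) → pose (-3.5195, -0.1302, 3.7854)
step 3: θ'=2.5354 (R=4.0000) → pose (1.1605, -0.0422, 2.5354)

(1.1605, -0.0422, 2.5354)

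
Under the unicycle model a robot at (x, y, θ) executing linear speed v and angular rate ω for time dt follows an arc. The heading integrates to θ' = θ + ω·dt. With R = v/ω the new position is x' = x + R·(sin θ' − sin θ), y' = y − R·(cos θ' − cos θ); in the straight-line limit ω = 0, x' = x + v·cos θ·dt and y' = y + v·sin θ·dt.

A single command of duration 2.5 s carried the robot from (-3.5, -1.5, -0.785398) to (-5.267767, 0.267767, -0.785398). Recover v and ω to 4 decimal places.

Δθ = -0.785398 − -0.785398 = 0.000000
ω = Δθ/dt = 0.000000/2.5 = 0.0000
ω = 0 → v = (Δx·cos θ + Δy·sin θ)/dt = -1.0000

v = -1.0000, ω = 0.0000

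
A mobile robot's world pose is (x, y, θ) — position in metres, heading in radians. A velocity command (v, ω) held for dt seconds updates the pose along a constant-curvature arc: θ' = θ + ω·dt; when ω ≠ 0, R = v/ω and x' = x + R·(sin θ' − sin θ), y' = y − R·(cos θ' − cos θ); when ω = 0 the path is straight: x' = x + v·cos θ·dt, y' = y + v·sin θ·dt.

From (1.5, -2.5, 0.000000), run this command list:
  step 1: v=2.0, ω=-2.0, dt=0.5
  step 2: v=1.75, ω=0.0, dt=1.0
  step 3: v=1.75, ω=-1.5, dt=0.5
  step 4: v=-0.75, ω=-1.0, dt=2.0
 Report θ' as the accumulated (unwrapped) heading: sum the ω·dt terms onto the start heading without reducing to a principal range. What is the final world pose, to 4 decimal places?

(4.6199, -4.7888, -3.7500)

step 1: θ'=-1.0000 (R=-1.0000) → pose (2.3415, -2.9597, -1.0000)
step 2: θ'=-1.0000 (straight) → pose (3.2870, -4.4323, -1.0000)
step 3: θ'=-1.7500 (R=-1.1667) → pose (3.4533, -5.2706, -1.7500)
step 4: θ'=-3.7500 (R=0.7500) → pose (4.6199, -4.7888, -3.7500)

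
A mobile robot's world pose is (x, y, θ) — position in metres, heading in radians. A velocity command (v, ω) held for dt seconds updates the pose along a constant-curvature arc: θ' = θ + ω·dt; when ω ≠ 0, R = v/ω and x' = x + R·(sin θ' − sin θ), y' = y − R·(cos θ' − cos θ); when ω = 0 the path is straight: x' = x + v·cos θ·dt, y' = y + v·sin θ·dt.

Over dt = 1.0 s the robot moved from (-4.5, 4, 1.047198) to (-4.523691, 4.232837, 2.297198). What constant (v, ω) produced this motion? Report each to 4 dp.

v = 0.2500, ω = 1.2500

Δθ = 2.297198 − 1.047198 = 1.250000
ω = Δθ/dt = 1.250000/1.0 = 1.2500
R = −Δy/(cos θ' − cos θ) = 0.2000
v = R·ω = 0.2000·1.2500 = 0.2500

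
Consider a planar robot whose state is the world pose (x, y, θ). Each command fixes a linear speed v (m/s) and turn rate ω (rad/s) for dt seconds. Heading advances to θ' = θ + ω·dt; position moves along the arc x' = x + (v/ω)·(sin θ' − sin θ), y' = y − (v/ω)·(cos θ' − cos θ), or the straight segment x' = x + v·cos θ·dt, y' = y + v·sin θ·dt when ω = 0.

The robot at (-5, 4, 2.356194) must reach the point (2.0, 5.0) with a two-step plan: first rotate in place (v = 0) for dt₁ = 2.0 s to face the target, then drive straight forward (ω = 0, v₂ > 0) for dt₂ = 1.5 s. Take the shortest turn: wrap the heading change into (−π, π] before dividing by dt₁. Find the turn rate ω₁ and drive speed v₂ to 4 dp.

heading to target = atan2(5−4, 2−-5) = 0.1419
Δθ = wrap(0.1419 − 2.3562) = -2.2143; ω₁ = Δθ/dt₁ = -1.1071
distance = √((2−-5)² + (5−4)²) = 7.0711; v₂ = distance/dt₂ = 4.7140

ω₁ = -1.1071, v₂ = 4.7140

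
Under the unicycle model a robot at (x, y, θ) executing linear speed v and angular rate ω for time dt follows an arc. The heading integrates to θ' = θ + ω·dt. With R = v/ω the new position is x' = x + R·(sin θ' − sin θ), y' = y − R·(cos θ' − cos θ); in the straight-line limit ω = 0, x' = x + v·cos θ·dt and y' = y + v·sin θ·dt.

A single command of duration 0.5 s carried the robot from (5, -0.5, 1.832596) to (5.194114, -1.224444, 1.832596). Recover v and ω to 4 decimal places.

v = -1.5000, ω = 0.0000

Δθ = 1.832596 − 1.832596 = 0.000000
ω = Δθ/dt = 0.000000/0.5 = 0.0000
ω = 0 → v = (Δx·cos θ + Δy·sin θ)/dt = -1.5000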